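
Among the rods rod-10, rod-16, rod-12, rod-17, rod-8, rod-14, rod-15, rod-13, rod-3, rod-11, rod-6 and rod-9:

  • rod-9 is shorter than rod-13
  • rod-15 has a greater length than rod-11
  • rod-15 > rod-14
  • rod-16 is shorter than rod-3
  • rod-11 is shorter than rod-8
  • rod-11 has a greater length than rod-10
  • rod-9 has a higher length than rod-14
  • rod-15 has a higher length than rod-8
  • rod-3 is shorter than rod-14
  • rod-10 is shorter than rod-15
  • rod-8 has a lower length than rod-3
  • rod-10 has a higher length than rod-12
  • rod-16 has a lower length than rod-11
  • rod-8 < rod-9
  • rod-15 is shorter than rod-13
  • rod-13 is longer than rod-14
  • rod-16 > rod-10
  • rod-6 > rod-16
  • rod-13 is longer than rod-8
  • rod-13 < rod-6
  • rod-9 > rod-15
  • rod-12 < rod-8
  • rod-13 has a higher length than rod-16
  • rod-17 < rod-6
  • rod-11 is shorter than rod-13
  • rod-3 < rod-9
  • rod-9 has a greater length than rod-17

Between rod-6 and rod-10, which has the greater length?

rod-6

rod-10 < rod-16 and rod-16 < rod-11 give rod-10 < rod-11.
With rod-11 < rod-8: rod-10 < rod-16 < rod-11 < rod-8.
With rod-8 < rod-3: rod-10 < rod-16 < rod-11 < rod-8 < rod-3.
With rod-3 < rod-14: rod-10 < rod-16 < rod-11 < rod-8 < rod-3 < rod-14.
Then rod-14 < rod-15 extends the chain to rod-15.
With rod-15 < rod-9: rod-10 < rod-16 < rod-11 < rod-8 < rod-3 < rod-14 < rod-15 < rod-9.
With rod-9 < rod-13: rod-10 < rod-16 < rod-11 < rod-8 < rod-3 < rod-14 < rod-15 < rod-9 < rod-13.
With rod-13 < rod-6: rod-10 < rod-16 < rod-11 < rod-8 < rod-3 < rod-14 < rod-15 < rod-9 < rod-13 < rod-6.
So rod-10 < rod-6; rod-6 is the longer of the two.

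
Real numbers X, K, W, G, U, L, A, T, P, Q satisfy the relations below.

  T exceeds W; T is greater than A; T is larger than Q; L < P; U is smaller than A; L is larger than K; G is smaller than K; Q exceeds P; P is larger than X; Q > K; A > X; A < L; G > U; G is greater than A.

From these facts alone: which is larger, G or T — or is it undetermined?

Chaining the given relations: G < K < L < P < Q < T.
So T is larger.

T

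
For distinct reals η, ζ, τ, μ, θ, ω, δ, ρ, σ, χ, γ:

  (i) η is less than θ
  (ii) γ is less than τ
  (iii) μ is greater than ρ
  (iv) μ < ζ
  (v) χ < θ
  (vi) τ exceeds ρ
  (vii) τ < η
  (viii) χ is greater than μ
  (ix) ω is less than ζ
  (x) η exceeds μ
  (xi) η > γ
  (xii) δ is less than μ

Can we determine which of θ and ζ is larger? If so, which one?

undetermined

Following every chain through θ: below θ we get δ, γ, ρ, τ, μ, χ, η.
ζ is not reached, and no chain runs the other way from ζ to θ.
So the given relations leave the order of θ and ζ undetermined.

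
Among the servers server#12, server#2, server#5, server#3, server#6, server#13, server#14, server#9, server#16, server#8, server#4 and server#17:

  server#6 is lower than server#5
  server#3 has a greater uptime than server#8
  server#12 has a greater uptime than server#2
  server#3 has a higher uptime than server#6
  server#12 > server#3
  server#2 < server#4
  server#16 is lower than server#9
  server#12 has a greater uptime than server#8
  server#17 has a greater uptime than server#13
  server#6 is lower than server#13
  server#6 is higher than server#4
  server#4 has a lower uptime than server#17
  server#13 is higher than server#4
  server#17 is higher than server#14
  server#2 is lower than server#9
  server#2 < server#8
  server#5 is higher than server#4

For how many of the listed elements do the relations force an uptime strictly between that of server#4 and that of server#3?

1

The relations place server#4 below server#3. An element lies strictly between them when it is forced above server#4 and also forced below server#3.
Above server#4: {server#6, server#13, server#5, server#12, server#17}. Below server#3: {server#2, server#8, server#6}.
Intersection: {server#6} — 1.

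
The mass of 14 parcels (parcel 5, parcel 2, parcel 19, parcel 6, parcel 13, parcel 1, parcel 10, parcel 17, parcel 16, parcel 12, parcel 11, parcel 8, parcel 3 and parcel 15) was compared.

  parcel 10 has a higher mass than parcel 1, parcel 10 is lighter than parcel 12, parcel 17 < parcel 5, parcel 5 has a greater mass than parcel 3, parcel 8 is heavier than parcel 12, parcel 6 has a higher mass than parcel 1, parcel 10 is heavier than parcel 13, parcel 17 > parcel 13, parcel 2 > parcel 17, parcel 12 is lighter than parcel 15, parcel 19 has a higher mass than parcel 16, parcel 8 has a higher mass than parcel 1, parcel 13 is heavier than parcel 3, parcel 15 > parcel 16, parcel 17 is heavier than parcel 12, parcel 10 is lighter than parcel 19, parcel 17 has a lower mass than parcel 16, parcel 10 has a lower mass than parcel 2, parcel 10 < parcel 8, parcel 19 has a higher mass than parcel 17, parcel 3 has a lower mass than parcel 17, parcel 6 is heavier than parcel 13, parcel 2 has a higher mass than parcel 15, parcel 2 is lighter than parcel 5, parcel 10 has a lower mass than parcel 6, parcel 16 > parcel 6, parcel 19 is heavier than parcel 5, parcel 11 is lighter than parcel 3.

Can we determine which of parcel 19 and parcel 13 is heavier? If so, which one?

The relevant relations are parcel 13 < parcel 10; parcel 10 < parcel 12; parcel 12 < parcel 17; parcel 17 < parcel 16; parcel 16 < parcel 15; parcel 15 < parcel 2; parcel 2 < parcel 5; parcel 5 < parcel 19.
Chaining these gives parcel 13 < parcel 10 < parcel 12 < parcel 17 < parcel 16 < parcel 15 < parcel 2 < parcel 5 < parcel 19.
So parcel 19 is heavier.

parcel 19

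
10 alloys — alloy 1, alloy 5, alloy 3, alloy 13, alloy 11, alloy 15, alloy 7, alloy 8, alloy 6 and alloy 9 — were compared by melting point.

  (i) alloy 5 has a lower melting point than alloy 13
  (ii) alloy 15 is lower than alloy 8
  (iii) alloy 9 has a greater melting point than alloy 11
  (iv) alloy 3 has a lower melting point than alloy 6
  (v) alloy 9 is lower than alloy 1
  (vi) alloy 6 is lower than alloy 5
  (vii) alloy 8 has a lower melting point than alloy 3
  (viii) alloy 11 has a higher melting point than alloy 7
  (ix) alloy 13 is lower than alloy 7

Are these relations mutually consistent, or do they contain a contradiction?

consistent

The single ordering alloy 15 < alloy 8 < alloy 3 < alloy 6 < alloy 5 < alloy 13 < alloy 7 < alloy 11 < alloy 9 < alloy 1 satisfies every listed relation, so no contradiction arises.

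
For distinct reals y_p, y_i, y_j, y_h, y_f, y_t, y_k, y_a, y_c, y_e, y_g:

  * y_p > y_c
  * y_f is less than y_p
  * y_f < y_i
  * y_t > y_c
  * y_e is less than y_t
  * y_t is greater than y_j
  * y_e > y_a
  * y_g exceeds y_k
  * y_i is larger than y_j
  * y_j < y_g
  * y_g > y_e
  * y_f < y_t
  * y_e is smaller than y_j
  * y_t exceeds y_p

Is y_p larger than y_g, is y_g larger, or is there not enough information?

Following every chain through y_p: above y_p we get y_t; below y_p we get y_f, y_c.
y_g is not reached, and no chain runs the other way from y_g to y_p.
So the given relations leave the order of y_p and y_g undetermined.

undetermined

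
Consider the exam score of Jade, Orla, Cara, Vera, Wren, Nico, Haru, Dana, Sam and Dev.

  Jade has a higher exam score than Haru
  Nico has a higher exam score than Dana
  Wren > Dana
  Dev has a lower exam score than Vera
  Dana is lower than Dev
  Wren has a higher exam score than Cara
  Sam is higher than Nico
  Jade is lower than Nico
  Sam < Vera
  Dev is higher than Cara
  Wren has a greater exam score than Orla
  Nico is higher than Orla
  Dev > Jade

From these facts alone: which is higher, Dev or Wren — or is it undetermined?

Following every chain through Wren: below Wren we get Orla, Dana, Cara.
Dev is not reached, and no chain runs the other way from Dev to Wren.
So the given relations leave the order of Wren and Dev undetermined.

undetermined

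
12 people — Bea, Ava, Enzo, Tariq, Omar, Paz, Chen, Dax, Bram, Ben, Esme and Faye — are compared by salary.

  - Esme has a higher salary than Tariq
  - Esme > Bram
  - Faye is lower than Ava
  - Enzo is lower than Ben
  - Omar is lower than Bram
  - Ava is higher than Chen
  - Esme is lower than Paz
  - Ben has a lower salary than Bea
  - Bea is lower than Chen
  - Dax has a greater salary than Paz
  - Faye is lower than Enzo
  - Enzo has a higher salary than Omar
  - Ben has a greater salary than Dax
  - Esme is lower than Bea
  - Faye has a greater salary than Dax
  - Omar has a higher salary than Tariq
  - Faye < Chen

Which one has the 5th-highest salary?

Enzo

Piecing the relations together gives one ordering: Tariq < Omar < Bram < Esme < Paz < Dax < Faye < Enzo < Ben < Bea < Chen < Ava.
Counting 5 from the largest end gives Enzo.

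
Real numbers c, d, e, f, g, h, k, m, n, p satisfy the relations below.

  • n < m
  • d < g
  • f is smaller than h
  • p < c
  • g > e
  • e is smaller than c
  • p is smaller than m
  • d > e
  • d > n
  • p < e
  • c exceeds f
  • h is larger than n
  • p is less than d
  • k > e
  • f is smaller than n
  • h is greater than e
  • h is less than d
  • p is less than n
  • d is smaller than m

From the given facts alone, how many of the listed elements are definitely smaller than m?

6

The elements the relations force below m are f, p, e, n, h, d — no chain reaches any other.
That is 6.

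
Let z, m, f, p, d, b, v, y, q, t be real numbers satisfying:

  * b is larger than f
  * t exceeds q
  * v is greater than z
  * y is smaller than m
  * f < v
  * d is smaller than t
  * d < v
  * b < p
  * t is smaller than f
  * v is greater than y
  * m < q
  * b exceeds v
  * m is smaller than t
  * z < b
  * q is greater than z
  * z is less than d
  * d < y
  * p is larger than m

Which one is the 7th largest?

m

Chaining the given pairs: z < d < y < m < q < t < f < v < b < p.
The 7th largest is m.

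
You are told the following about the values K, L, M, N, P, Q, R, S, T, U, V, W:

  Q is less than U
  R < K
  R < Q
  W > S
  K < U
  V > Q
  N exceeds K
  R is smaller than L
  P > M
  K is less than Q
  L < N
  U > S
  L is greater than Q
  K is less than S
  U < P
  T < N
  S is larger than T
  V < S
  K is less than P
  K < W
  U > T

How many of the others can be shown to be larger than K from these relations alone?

From K the given relations immediately reach Q, S, W, N, U, P.
From those, V, L — 8 in total.
Nothing else is reachable above K; 8 in all.

8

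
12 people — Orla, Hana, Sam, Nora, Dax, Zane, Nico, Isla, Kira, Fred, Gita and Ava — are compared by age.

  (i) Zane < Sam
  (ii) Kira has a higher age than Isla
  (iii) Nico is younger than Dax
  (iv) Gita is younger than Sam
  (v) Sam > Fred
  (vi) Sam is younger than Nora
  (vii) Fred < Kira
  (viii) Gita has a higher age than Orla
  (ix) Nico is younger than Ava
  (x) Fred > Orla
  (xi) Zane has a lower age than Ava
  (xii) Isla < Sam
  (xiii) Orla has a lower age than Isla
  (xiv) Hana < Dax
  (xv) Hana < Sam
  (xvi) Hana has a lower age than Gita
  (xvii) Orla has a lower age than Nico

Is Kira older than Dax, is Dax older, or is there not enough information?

undetermined

Following every chain through Dax: below Dax we get Orla, Hana, Nico.
Kira is not reached, and no chain runs the other way from Kira to Dax.
So the given relations leave the order of Dax and Kira undetermined.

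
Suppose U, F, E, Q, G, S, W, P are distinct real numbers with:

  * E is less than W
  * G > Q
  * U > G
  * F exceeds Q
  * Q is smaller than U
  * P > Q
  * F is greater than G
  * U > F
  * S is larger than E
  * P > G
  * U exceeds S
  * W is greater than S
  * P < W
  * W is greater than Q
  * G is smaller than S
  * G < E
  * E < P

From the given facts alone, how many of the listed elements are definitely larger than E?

4

The elements the relations force above E are S, P, U, W — no chain reaches any other.
That is 4.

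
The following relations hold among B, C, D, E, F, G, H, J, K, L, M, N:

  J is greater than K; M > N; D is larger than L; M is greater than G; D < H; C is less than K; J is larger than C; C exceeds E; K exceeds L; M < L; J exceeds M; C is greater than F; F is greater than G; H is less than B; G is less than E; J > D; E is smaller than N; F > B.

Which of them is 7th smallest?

Piecing the relations together gives one ordering: G < E < N < M < L < D < H < B < F < C < K < J.
Counting 7 from the smallest end gives H.

H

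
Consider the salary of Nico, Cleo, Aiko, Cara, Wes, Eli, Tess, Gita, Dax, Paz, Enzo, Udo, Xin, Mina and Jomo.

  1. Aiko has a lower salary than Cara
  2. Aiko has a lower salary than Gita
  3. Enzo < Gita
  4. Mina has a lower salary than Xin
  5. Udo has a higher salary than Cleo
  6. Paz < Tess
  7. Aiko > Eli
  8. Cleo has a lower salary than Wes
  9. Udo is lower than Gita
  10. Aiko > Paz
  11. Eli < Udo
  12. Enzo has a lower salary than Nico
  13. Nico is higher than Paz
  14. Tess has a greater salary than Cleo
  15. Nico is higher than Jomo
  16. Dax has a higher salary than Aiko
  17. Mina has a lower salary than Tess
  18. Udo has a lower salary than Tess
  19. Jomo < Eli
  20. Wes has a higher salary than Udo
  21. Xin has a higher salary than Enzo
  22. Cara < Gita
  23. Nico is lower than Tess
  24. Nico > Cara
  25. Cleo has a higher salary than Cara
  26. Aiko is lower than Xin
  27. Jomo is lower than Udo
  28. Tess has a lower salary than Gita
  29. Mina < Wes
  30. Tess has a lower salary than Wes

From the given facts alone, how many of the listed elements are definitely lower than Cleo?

5

The elements the relations force below Cleo are Jomo, Eli, Paz, Aiko, Cara — no chain reaches any other.
That is 5.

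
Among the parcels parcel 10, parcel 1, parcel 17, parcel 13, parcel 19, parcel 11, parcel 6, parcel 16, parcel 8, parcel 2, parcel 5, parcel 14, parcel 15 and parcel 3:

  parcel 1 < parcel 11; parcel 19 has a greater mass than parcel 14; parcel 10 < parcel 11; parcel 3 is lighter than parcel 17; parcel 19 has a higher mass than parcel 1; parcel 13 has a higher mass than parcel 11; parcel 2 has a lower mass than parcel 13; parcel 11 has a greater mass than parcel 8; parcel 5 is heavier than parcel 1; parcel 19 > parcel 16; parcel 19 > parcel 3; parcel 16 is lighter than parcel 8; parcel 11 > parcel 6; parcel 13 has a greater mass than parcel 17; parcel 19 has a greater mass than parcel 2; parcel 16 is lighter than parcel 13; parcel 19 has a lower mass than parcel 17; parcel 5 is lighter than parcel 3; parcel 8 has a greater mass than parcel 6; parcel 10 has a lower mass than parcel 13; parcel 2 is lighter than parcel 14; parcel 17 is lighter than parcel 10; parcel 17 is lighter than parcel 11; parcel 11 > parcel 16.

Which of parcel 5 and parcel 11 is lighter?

Link the given pairs in sequence: parcel 5 < parcel 3; parcel 3 < parcel 19; parcel 19 < parcel 17; parcel 17 < parcel 10; parcel 10 < parcel 11.
Chaining these gives parcel 5 < parcel 3 < parcel 19 < parcel 17 < parcel 10 < parcel 11.
So parcel 5 < parcel 11; parcel 5 is the lighter of the two.

parcel 5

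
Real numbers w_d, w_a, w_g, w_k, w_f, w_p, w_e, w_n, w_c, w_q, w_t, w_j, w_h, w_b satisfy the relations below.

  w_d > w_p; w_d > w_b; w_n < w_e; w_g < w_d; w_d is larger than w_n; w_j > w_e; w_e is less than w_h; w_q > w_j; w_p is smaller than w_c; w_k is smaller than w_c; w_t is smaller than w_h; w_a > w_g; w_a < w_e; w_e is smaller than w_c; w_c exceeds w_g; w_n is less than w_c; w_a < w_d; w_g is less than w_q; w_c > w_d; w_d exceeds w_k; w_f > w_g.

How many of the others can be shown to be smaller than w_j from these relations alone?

4

Directly below w_j: w_e.
One step further: w_n, w_a (3 so far).
One step further: w_g (4 so far).
Nothing else is reachable below w_j; 4 in all.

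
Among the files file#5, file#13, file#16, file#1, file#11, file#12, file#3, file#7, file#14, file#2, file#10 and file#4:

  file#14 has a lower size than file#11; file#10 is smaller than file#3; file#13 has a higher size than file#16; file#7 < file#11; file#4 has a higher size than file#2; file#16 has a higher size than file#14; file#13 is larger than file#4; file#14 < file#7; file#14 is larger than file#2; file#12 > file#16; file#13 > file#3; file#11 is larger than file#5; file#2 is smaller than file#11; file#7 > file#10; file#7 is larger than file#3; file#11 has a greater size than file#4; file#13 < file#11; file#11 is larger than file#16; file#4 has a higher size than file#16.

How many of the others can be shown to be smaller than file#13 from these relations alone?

6

From file#13 the given relations immediately reach file#3, file#16, file#4.
From those, file#2, file#10, file#14 — 6 in total.
Nothing else is reachable below file#13; 6 in all.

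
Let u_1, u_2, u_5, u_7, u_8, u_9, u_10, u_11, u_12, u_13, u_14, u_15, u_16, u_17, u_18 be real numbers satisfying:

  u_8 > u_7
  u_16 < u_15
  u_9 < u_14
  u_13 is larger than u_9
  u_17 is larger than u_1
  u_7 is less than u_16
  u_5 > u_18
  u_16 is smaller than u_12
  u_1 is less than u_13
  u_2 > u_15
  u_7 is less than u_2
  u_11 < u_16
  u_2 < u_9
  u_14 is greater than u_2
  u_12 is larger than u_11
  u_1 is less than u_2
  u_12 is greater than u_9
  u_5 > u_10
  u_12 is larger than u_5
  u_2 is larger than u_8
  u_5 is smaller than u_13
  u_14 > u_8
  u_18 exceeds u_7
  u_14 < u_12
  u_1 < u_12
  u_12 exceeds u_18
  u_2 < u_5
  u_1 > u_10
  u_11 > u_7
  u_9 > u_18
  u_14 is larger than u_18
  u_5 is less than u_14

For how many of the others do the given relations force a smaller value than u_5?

9

From u_5 the given relations immediately reach u_10, u_18, u_2.
From those, u_7, u_8, u_1, u_15 — 7 in total.
From those, u_16 — 8 in total.
From those, u_11 — 9 in total.
Nothing else is reachable below u_5; 9 in all.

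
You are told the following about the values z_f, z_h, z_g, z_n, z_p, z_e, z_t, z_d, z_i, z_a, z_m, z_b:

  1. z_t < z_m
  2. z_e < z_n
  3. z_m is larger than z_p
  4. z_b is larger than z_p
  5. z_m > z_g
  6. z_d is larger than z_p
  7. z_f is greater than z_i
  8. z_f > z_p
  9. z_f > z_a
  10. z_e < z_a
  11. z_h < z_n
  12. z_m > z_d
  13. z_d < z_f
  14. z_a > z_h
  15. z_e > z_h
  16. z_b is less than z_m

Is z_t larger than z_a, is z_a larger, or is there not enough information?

undetermined

Following every chain through z_a: above z_a we get z_f; below z_a we get z_h, z_e.
z_t is not reached, and no chain runs the other way from z_t to z_a.
So the given relations leave the order of z_a and z_t undetermined.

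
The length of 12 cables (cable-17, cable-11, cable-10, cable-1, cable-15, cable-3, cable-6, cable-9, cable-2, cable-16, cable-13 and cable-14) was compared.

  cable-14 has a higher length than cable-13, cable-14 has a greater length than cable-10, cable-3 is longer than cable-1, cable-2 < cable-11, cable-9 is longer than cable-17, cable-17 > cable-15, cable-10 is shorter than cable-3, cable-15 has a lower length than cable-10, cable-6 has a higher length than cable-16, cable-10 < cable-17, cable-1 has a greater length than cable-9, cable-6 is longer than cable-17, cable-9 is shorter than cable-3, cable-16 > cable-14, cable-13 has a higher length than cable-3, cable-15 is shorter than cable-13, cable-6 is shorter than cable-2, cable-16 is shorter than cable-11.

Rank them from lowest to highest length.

Each adjacent pair is fixed by a given relation: cable-15 < cable-10; cable-10 < cable-17; cable-17 < cable-9; cable-9 < cable-1; cable-1 < cable-3; cable-3 < cable-13; cable-13 < cable-14; cable-14 < cable-16; cable-16 < cable-6; cable-6 < cable-2; cable-2 < cable-11. Chaining them end to end gives the full order.

cable-15 < cable-10 < cable-17 < cable-9 < cable-1 < cable-3 < cable-13 < cable-14 < cable-16 < cable-6 < cable-2 < cable-11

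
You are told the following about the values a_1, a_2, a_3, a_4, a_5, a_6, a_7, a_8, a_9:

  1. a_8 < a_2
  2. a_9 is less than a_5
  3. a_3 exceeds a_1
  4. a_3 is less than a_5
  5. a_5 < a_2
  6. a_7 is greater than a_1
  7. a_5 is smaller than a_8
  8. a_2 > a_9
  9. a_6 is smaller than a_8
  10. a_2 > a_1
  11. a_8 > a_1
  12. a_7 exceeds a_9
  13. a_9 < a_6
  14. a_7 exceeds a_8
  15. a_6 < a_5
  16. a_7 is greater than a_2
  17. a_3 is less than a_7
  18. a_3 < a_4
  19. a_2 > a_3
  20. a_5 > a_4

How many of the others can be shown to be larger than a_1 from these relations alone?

6

The elements the relations force above a_1 are a_3, a_4, a_5, a_8, a_2, a_7 — no chain reaches any other.
That is 6.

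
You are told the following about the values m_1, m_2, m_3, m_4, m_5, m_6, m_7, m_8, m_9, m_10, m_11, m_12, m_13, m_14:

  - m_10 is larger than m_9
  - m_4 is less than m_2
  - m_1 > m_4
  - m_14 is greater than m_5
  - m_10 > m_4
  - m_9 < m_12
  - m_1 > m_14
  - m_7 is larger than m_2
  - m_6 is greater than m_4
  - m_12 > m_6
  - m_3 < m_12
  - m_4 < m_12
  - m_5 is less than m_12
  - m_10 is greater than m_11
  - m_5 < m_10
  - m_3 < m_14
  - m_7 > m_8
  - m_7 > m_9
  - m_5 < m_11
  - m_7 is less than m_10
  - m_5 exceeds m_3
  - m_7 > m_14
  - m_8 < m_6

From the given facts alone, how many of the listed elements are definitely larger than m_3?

7

From m_3 the given relations immediately reach m_5, m_14, m_12.
From those, m_11, m_1, m_7, m_10 — 7 in total.
No other element is forced above m_3 by the given relations, so the count is 7.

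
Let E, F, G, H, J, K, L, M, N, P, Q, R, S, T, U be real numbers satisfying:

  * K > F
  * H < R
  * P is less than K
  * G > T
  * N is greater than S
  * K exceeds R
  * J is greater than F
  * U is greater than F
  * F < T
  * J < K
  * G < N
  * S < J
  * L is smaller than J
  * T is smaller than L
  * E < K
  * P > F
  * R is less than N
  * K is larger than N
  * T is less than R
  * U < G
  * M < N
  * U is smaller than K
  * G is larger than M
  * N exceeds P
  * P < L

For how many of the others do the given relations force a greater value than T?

6

Directly above T: L, R, G.
One step further: J, N, K (6 so far).
No other element is forced above T by the given relations, so the count is 6.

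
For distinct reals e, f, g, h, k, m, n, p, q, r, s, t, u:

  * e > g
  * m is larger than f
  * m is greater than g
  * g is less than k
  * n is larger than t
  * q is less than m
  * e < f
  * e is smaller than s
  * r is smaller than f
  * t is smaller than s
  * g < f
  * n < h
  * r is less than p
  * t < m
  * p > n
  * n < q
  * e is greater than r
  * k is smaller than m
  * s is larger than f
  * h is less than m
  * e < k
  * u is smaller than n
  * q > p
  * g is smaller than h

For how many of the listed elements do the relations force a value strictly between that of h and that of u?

Chaining upward from u reaches: n, p, q, m.
Chaining downward from h reaches: t, g, n.
Strictly between u and h are those in both lists: n — 1 element.

1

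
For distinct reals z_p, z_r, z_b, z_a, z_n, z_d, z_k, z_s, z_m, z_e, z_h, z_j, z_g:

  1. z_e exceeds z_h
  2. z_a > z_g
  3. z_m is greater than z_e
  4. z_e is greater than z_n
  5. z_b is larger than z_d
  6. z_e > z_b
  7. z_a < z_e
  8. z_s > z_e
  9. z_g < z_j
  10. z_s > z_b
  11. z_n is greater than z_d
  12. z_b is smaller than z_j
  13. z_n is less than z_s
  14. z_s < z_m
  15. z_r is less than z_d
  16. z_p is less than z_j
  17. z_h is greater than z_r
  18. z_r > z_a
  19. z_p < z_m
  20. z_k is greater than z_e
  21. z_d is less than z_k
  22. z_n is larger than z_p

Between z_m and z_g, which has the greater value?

z_g < z_a < z_r < z_d < z_n < z_e < z_s < z_m, by transitivity through z_a, z_r, z_d, z_n, z_e, z_s.
So z_g < z_m; z_m is the larger of the two.

z_m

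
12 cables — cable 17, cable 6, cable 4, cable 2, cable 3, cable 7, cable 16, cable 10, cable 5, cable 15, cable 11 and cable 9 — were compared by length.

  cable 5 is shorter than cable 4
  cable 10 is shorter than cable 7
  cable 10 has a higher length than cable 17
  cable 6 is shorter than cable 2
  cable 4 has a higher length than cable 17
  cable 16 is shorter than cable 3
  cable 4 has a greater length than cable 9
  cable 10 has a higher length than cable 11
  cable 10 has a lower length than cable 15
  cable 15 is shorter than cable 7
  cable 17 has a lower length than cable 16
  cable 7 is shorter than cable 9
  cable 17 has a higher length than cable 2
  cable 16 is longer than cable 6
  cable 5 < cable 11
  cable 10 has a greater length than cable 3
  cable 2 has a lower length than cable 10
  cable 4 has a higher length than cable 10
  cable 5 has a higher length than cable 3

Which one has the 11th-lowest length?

The consecutive relations fix a unique order: cable 6 < cable 2 < cable 17 < cable 16 < cable 3 < cable 5 < cable 11 < cable 10 < cable 15 < cable 7 < cable 9 < cable 4.
The 11th smallest is cable 9.

cable 9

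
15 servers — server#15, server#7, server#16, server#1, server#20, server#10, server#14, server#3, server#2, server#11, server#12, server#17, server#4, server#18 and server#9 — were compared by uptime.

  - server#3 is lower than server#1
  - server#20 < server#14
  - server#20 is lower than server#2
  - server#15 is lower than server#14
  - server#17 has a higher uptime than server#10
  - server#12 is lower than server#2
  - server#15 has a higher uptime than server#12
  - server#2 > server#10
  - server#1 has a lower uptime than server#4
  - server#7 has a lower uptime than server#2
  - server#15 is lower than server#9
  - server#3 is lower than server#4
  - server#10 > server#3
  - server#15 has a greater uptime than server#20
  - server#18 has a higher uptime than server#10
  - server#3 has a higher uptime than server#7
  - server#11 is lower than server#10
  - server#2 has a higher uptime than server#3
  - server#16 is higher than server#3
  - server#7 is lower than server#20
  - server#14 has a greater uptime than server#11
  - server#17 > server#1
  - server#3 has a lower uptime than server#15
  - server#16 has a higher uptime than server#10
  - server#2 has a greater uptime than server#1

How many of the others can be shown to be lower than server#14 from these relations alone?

The elements the relations force below server#14 are server#11, server#7, server#3, server#12, server#20, server#15 — no chain reaches any other.
That is 6.

6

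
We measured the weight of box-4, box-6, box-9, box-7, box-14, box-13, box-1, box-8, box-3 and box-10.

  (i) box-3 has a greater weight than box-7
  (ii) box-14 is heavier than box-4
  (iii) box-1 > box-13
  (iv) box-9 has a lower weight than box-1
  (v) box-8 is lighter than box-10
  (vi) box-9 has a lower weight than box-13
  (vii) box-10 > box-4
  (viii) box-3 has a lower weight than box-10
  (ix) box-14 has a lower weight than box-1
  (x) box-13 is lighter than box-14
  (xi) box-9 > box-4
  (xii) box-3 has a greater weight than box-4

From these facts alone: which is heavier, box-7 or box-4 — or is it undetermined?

undetermined

Following every chain through box-4: above box-4 we get box-9, box-13, box-14, box-1, box-3, box-10.
box-7 is not reached, and no chain runs the other way from box-7 to box-4.
So the given relations leave the order of box-4 and box-7 undetermined.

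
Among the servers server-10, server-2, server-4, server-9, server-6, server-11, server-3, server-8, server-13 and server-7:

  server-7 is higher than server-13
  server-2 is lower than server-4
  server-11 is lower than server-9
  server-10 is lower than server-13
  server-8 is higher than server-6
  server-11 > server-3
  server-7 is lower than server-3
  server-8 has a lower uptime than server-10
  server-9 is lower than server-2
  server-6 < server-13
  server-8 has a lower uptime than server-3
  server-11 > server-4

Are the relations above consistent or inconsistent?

Chaining the given relations yields server-11 < server-9 < server-2 < server-4, so server-11 < server-4. But one relation states server-4 < server-11. These cannot both hold.

inconsistent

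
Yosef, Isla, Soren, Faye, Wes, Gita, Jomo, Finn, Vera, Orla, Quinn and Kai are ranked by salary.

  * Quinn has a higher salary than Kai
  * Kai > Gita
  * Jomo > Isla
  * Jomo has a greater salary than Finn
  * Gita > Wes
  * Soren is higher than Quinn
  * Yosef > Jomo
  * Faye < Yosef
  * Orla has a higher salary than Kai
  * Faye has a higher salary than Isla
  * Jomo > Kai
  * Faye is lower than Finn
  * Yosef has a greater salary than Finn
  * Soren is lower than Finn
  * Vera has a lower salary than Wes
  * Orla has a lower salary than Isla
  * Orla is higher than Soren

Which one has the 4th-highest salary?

Faye

Chaining the given pairs: Vera < Wes < Gita < Kai < Quinn < Soren < Orla < Isla < Faye < Finn < Jomo < Yosef.
The 4th largest is Faye.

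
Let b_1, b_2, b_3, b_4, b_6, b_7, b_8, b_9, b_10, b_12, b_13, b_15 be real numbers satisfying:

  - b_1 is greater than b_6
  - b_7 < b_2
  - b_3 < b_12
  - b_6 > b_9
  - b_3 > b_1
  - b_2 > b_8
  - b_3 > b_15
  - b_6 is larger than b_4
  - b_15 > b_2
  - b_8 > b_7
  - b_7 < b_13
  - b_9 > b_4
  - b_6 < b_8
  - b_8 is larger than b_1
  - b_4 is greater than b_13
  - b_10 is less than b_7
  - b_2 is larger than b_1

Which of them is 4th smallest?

b_4

The consecutive relations fix a unique order: b_10 < b_7 < b_13 < b_4 < b_9 < b_6 < b_1 < b_8 < b_2 < b_15 < b_3 < b_12.
The 4th smallest is b_4.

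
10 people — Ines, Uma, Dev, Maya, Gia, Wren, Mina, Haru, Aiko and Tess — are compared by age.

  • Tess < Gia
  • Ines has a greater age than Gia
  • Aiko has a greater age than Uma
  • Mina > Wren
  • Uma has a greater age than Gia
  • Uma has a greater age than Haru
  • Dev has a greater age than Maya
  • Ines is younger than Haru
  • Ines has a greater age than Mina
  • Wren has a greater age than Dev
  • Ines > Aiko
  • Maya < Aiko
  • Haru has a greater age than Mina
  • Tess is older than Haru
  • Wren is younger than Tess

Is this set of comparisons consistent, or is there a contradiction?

Chaining the given relations yields Haru < Tess < Gia < Uma < Aiko < Ines, so Haru < Ines. But one relation states Ines < Haru. These cannot both hold.

inconsistent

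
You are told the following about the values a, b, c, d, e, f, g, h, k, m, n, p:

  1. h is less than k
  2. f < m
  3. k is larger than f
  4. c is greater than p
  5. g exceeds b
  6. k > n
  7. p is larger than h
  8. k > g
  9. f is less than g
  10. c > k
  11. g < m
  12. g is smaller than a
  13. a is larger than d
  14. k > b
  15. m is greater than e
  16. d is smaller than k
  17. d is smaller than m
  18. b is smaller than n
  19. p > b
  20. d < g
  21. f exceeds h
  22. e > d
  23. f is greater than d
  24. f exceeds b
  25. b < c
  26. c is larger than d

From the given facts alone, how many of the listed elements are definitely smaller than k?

From k the given relations immediately reach d, b, h, f, n, g.
No other element is forced below k by the given relations, so the count is 6.

6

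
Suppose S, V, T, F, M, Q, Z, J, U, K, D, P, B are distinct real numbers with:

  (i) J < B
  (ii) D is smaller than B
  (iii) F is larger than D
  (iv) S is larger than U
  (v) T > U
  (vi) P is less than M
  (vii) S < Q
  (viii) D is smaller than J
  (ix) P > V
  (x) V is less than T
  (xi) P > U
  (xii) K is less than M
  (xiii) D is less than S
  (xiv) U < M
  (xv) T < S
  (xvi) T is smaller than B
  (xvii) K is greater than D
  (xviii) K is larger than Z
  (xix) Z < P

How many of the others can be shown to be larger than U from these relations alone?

Directly above U: T, S, P, M.
One step further: B, Q (6 so far).
Nothing else is reachable above U; 6 in all.

6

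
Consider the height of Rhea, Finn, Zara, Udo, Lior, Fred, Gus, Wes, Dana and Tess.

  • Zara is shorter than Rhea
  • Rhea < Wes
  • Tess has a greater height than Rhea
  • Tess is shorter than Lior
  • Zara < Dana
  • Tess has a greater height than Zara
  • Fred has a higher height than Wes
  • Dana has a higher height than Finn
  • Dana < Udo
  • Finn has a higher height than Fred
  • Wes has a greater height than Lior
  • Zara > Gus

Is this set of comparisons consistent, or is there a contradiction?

Every relation is compatible with Gus < Zara < Rhea < Tess < Lior < Wes < Fred < Finn < Dana < Udo; the set is consistent.

consistent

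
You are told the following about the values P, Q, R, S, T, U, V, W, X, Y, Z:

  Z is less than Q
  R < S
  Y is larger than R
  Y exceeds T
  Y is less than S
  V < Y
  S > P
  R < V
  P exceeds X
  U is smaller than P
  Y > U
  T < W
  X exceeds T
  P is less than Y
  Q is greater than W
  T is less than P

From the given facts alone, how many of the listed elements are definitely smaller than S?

The elements the relations force below S are R, T, X, U, V, P, Y — no chain reaches any other.
That is 7.

7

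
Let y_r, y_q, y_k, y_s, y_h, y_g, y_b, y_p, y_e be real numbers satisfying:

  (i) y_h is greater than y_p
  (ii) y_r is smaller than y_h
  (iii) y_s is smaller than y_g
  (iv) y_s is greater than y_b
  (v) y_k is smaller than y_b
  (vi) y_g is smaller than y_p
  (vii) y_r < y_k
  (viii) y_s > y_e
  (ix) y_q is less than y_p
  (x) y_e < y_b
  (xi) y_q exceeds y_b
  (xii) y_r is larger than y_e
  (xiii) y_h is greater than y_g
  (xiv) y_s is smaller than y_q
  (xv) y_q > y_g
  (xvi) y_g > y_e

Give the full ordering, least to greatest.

The consecutive links are each given: y_e < y_r; y_r < y_k; y_k < y_b; y_b < y_s; y_s < y_g; y_g < y_q; y_q < y_p; y_p < y_h.

y_e < y_r < y_k < y_b < y_s < y_g < y_q < y_p < y_h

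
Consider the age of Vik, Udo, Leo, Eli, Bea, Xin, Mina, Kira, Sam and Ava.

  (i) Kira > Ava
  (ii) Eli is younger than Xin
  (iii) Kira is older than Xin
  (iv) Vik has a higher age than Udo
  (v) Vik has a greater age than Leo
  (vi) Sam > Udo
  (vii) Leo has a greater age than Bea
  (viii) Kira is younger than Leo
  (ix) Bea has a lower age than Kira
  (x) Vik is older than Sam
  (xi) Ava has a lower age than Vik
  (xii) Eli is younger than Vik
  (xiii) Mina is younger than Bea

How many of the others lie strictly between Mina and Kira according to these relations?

1

Chaining upward from Mina reaches: Bea, Leo, Vik.
Chaining downward from Kira reaches: Eli, Bea, Ava, Xin.
Strictly between Mina and Kira are those in both lists: Bea — 1 element.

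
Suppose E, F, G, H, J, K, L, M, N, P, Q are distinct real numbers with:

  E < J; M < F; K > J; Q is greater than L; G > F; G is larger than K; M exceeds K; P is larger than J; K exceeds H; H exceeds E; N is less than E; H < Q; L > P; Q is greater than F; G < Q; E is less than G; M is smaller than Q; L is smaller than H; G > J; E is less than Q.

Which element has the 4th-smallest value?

P

The consecutive relations fix a unique order: N < E < J < P < L < H < K < M < F < G < Q.
Counting 4 from the smallest end gives P.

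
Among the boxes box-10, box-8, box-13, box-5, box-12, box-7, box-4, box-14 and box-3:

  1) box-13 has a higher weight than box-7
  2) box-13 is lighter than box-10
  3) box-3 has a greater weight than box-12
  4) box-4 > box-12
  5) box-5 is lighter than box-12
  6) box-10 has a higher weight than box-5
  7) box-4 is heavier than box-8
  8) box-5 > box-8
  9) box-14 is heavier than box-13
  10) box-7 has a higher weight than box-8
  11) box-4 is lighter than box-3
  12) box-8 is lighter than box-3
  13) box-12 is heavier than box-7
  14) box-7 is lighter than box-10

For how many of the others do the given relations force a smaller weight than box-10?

The elements the relations force below box-10 are box-8, box-7, box-13, box-5 — no chain reaches any other.
That is 4.

4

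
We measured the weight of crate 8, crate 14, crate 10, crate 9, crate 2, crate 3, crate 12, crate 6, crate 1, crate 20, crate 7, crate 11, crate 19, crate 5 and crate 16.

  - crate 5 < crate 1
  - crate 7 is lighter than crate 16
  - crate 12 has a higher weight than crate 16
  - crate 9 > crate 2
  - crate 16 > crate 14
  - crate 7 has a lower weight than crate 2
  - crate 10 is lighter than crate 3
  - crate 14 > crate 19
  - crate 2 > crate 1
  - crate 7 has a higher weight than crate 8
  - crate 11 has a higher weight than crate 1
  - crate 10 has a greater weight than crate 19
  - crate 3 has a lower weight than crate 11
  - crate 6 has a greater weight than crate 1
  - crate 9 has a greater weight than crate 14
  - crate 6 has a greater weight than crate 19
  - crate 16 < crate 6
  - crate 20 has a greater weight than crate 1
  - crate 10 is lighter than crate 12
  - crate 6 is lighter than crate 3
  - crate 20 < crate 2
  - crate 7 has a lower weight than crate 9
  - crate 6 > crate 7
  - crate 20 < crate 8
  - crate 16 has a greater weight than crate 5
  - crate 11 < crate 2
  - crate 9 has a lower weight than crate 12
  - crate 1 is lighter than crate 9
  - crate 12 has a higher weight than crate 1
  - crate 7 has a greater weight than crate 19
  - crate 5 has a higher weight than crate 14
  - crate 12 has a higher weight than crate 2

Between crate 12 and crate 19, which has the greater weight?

crate 19 < crate 14 < crate 5 < crate 1 < crate 20 < crate 8 < crate 7 < crate 16 < crate 6 < crate 3 < crate 11 < crate 2 < crate 9 < crate 12, by transitivity through crate 14, crate 5, crate 1, crate 20, crate 8, crate 7, crate 16, crate 6, crate 3, crate 11, crate 2, crate 9.
So crate 19 < crate 12; crate 12 is the heavier of the two.

crate 12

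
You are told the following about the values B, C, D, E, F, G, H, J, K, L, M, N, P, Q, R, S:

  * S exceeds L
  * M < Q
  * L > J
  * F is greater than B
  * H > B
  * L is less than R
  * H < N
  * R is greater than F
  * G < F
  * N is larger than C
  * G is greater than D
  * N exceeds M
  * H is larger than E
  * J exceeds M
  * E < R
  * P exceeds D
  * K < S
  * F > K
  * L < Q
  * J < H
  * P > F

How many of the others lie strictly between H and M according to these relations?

1

The relations place M below H. An element lies strictly between them when it is forced above M and also forced below H.
Above M: {J, L, Q, S, N, R}. Below H: {B, J, E}.
Intersection: {J} — 1.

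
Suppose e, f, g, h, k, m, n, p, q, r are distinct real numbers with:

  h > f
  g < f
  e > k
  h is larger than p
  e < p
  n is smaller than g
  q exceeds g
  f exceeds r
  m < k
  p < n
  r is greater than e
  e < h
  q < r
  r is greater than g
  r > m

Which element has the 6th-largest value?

n

Chaining the given pairs: m < k < e < p < n < g < q < r < f < h.
Counting 6 from the largest end gives n.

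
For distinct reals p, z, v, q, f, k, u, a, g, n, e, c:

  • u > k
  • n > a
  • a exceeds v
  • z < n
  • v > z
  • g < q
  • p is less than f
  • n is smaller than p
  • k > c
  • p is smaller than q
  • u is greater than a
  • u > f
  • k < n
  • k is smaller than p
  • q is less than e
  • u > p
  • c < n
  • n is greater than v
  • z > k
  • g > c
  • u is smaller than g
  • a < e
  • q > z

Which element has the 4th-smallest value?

v

The consecutive relations fix a unique order: c < k < z < v < a < n < p < f < u < g < q < e.
The 4th smallest is v.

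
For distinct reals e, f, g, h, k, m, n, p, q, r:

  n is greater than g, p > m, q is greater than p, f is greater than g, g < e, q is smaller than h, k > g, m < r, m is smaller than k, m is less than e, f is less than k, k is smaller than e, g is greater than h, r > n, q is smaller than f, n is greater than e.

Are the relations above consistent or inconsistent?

consistent

Every relation is compatible with m < p < q < h < g < f < k < e < n < r; the set is consistent.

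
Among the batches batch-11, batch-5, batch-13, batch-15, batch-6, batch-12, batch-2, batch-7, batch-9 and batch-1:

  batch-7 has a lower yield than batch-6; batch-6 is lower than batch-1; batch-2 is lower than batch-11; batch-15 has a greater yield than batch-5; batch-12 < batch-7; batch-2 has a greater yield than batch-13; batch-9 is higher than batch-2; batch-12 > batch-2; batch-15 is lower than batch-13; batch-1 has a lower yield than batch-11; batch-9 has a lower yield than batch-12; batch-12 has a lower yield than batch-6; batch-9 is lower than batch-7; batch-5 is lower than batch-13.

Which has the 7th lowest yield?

Piecing the relations together gives one ordering: batch-5 < batch-15 < batch-13 < batch-2 < batch-9 < batch-12 < batch-7 < batch-6 < batch-1 < batch-11.
Counting 7 from the smallest end gives batch-7.

batch-7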